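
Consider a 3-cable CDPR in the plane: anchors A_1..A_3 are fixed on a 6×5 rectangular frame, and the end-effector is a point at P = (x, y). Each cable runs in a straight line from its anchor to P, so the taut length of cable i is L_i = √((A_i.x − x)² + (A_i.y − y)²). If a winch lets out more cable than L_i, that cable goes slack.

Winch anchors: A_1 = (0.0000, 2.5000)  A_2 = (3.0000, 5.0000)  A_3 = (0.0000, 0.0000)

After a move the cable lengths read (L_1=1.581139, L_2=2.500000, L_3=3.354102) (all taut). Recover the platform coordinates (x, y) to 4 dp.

circle eqns → linear via eq_j − eq_1; set q_j = A_j·A_j − L_j²
q_1 = 0.0000+6.2500−2.5000 = 3.7500
-6.0000·x − 5.0000·y = q_1−q_2 = -24.0000
0.0000·x + 5.0000·y = q_1−q_3 = 15.0000
solve first two rows → x=1.5000, y=3.0000

(1.5000, 3.0000)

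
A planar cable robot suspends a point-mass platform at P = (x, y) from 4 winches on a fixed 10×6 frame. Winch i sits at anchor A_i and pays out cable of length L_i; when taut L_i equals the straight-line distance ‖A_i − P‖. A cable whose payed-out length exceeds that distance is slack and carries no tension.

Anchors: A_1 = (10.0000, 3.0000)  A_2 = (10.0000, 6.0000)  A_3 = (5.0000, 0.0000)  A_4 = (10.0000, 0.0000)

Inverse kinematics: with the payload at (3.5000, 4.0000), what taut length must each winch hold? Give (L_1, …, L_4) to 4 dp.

L_1: Δ = A_1−P = (6.5000, -1.0000) → ‖Δ‖ = √43.2500 = 6.5765
L_2: Δ = A_2−P = (6.5000, 2.0000) → ‖Δ‖ = √46.2500 = 6.8007
L_3: Δ = A_3−P = (1.5000, -4.0000) → ‖Δ‖ = √18.2500 = 4.2720
L_4: Δ = A_4−P = (6.5000, -4.0000) → ‖Δ‖ = √58.2500 = 7.6322

(6.5765, 6.8007, 4.2720, 7.6322)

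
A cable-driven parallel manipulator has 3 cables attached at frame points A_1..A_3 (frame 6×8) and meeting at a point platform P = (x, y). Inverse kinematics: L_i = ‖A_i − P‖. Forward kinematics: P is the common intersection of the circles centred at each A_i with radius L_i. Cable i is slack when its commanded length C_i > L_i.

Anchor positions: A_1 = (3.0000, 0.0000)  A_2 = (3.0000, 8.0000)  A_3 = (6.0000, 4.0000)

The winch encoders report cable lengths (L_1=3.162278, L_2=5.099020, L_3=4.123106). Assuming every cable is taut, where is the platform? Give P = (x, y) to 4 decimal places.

each cable: (A_i−P)·(A_i−P) = L_i²; let k_i = ‖A_i‖²−L_i²
k_1 = 9.0000+0.0000−10.0000 = -1.0000
row 1: 0.0000x − 16.0000y = -48.0000  (k_2=47.0000)
row 2: -6.0000x − 8.0000y = -36.0000  (k_3=35.0000)
Cramer on rows 1–2 → x = 2.0000, y = 3.0000

(2.0000, 3.0000)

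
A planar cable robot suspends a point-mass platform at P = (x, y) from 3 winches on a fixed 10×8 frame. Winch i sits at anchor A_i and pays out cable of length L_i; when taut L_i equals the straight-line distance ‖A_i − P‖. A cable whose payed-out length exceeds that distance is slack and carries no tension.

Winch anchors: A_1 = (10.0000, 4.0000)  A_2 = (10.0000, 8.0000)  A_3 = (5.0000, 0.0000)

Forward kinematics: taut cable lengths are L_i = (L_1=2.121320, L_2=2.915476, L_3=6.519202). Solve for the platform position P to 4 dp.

circle eqns → linear via eq_j − eq_1; set q_j = A_j·A_j − L_j²
q_1 = 100.0000+16.0000−4.5000 = 111.5000
0.0000·x − 8.0000·y = q_1−q_2 = -44.0000
10.0000·x + 8.0000·y = q_1−q_3 = 129.0000
solve first two rows → x=8.5000, y=5.5000

(8.5000, 5.5000)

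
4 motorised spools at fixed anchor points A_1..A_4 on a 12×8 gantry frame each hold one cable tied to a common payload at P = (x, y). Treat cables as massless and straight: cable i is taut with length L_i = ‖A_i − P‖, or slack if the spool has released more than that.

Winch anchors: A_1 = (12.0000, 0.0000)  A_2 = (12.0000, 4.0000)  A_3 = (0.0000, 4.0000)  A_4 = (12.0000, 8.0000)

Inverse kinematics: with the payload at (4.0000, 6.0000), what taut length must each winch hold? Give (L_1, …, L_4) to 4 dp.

L_1 = √((12.0000−4.0000)² + (0.0000−6.0000)²) = 10.0000
L_2 = √((12.0000−4.0000)² + (4.0000−6.0000)²) = 8.2462
L_3 = √((0.0000−4.0000)² + (4.0000−6.0000)²) = 4.4721
L_4 = √((12.0000−4.0000)² + (8.0000−6.0000)²) = 8.2462

(10.0000, 8.2462, 4.4721, 8.2462)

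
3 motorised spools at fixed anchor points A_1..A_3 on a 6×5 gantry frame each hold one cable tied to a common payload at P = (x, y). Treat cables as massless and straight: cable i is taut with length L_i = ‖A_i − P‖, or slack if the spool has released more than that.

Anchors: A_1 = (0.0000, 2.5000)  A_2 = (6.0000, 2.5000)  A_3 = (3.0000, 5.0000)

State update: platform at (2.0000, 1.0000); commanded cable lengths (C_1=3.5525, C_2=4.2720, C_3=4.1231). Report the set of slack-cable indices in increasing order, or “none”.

1

i=1: geometric 2.5000 vs commanded 3.5525 ⇒ slack
i=2: geometric 4.2720 vs commanded 4.2720 ⇒ taut
i=3: geometric 4.1231 vs commanded 4.1231 ⇒ taut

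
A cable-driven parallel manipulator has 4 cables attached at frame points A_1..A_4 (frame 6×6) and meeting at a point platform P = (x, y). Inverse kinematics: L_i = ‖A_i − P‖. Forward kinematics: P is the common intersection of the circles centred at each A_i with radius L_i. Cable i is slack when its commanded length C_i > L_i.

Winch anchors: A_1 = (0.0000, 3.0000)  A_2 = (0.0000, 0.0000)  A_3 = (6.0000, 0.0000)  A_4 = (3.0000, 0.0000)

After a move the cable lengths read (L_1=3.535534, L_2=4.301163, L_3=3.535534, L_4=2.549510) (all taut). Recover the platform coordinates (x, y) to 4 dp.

(3.5000, 2.5000)

expand ‖A_i−P‖²=L_i² and subtract eq 1 (c_i ≔ ‖A_i‖²−L_i²)
c_1 = 0.0000+9.0000−12.5000 = -3.5000
eq1−eq2 → [0.0000  6.0000]·P = 15.0000
eq1−eq3 → [-12.0000  6.0000]·P = -27.0000
eq1−eq4 → [-6.0000  6.0000]·P = -6.0000
2×2 solve → P = (3.5000, 2.5000)
check cable 4: ‖A_4−P‖² = 6.5000 ≈ L_4² = 6.5000 ✓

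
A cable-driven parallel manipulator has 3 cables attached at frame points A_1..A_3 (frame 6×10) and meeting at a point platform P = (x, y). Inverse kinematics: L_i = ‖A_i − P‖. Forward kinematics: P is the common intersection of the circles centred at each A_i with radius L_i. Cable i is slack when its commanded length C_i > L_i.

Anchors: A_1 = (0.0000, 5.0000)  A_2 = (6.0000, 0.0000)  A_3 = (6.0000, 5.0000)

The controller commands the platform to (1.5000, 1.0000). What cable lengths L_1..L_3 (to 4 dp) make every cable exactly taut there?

(4.2720, 4.6098, 6.0208)

L_1: Δ = A_1−P = (-1.5000, 4.0000) → ‖Δ‖ = √18.2500 = 4.2720
L_2: Δ = A_2−P = (4.5000, -1.0000) → ‖Δ‖ = √21.2500 = 4.6098
L_3: Δ = A_3−P = (4.5000, 4.0000) → ‖Δ‖ = √36.2500 = 6.0208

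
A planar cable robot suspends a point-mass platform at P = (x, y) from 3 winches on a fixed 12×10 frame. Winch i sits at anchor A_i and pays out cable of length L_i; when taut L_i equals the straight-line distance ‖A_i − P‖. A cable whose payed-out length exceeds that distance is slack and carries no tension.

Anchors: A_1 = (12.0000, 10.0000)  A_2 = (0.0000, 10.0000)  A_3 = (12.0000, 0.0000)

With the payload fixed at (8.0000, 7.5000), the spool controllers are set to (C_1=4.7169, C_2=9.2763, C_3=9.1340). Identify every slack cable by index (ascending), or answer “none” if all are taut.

cable 1: L_1 = ‖A_1−P‖ = 4.7170;  C_1 = 4.7169 → taut
cable 2: L_2 = ‖A_2−P‖ = 8.3815;  C_2 = 9.2763 → slack
cable 3: L_3 = ‖A_3−P‖ = 8.5000;  C_3 = 9.1340 → slack

2, 3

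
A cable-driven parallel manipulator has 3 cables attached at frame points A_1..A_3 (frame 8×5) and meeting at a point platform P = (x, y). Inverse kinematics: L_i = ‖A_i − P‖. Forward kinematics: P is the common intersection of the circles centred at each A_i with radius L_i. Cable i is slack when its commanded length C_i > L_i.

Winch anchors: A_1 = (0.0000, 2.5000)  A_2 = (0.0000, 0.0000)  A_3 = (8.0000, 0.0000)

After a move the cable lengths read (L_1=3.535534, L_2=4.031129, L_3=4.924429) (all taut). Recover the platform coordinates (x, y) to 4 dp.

(3.5000, 2.0000)

circle eqns → linear via eq_j − eq_1; set c_j = A_j·A_j − L_j²
c_1 = 0.0000+6.2500−12.5000 = -6.2500
0.0000·x + 5.0000·y = c_1−c_2 = 10.0000
-16.0000·x + 5.0000·y = c_1−c_3 = -46.0000
solve first two rows → x=3.5000, y=2.0000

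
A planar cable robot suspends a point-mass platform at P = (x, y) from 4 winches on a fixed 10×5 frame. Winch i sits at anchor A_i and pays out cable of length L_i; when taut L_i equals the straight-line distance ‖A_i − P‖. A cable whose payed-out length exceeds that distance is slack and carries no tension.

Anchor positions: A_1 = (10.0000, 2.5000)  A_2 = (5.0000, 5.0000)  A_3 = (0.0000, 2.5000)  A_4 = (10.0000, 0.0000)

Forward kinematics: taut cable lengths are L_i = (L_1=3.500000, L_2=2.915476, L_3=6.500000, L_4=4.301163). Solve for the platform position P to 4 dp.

circle eqns → linear via eq_j − eq_1; set c_j = A_j·A_j − L_j²
c_1 = 100.0000+6.2500−12.2500 = 94.0000
10.0000·x − 5.0000·y = c_1−c_2 = 52.5000
20.0000·x + 0.0000·y = c_1−c_3 = 130.0000
0.0000·x + 5.0000·y = c_1−c_4 = 12.5000
solve first two rows → x=6.5000, y=2.5000
check cable 4: ‖A_4−P‖² = 18.5000 ≈ L_4² = 18.5000 ✓

(6.5000, 2.5000)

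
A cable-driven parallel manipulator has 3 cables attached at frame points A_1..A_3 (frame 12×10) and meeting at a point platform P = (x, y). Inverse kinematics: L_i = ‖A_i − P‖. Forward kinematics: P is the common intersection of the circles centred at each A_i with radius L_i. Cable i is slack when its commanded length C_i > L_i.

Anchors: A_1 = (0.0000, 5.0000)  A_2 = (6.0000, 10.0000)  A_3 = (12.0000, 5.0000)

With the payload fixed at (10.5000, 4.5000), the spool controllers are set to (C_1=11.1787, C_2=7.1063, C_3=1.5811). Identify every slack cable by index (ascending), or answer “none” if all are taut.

i=1: geometric 10.5119 vs commanded 11.1787 ⇒ slack
i=2: geometric 7.1063 vs commanded 7.1063 ⇒ taut
i=3: geometric 1.5811 vs commanded 1.5811 ⇒ taut

1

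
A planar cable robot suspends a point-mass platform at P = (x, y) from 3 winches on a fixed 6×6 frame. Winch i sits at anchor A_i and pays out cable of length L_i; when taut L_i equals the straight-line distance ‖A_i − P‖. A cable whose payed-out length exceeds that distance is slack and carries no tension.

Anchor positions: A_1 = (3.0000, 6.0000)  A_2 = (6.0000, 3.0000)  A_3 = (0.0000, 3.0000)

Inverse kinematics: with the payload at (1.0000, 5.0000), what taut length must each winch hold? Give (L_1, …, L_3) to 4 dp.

(2.2361, 5.3852, 2.2361)

L_1: Δ = A_1−P = (2.0000, 1.0000) → ‖Δ‖ = √5.0000 = 2.2361
L_2: Δ = A_2−P = (5.0000, -2.0000) → ‖Δ‖ = √29.0000 = 5.3852
L_3: Δ = A_3−P = (-1.0000, -2.0000) → ‖Δ‖ = √5.0000 = 2.2361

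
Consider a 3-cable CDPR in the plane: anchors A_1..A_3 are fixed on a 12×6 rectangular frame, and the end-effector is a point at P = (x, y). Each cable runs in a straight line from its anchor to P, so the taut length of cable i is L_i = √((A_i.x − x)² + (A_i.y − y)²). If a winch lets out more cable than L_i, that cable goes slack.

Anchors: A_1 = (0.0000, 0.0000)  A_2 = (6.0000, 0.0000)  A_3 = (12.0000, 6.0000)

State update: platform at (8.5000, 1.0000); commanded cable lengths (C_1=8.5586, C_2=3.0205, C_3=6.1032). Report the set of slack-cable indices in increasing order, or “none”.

i=1: geometric 8.5586 vs commanded 8.5586 ⇒ taut
i=2: geometric 2.6926 vs commanded 3.0205 ⇒ slack
i=3: geometric 6.1033 vs commanded 6.1032 ⇒ taut

2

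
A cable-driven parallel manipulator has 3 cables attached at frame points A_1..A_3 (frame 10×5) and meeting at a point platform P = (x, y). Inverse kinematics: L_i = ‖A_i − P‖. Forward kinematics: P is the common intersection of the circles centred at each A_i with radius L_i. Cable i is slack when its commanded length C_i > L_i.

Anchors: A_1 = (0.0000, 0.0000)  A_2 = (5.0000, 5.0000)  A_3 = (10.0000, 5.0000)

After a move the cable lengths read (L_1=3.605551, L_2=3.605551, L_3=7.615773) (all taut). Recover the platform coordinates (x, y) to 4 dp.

(3.0000, 2.0000)

expand ‖A_i−P‖²=L_i² and subtract eq 1 (q_i ≔ ‖A_i‖²−L_i²)
q_1 = 0.0000+0.0000−13.0000 = -13.0000
eq1−eq2 → [-10.0000  -10.0000]·P = -50.0000
eq1−eq3 → [-20.0000  -10.0000]·P = -80.0000
2×2 solve → P = (3.0000, 2.0000)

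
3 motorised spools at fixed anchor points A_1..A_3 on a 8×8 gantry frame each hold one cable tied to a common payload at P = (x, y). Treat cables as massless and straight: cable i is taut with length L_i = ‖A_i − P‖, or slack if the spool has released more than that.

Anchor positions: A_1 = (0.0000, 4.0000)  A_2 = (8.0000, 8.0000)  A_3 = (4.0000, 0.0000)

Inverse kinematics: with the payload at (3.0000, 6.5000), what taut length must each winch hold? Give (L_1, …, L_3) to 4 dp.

cable 1: Δx=-3.0000, Δy=-2.5000; L_1 = √(Δx²+Δy²) = 3.9051
cable 2: Δx=5.0000, Δy=1.5000; L_2 = √(Δx²+Δy²) = 5.2202
cable 3: Δx=1.0000, Δy=-6.5000; L_3 = √(Δx²+Δy²) = 6.5765

(3.9051, 5.2202, 6.5765)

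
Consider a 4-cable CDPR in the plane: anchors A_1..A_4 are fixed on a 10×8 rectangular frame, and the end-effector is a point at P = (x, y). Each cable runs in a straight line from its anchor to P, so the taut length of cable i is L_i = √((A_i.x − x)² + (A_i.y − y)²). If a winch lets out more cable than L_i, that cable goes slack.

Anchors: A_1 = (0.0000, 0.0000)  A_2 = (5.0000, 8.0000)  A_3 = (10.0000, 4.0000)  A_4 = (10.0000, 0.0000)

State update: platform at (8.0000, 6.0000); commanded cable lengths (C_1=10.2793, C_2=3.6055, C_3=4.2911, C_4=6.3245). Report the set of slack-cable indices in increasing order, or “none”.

cable 1: √((-8.0000)²+(-6.0000)²)=10.0000, C_1=10.2793: slack
cable 2: √((-3.0000)²+(2.0000)²)=3.6056, C_2=3.6055: taut
cable 3: √((2.0000)²+(-2.0000)²)=2.8284, C_3=4.2911: slack
cable 4: √((2.0000)²+(-6.0000)²)=6.3246, C_4=6.3245: taut

1, 3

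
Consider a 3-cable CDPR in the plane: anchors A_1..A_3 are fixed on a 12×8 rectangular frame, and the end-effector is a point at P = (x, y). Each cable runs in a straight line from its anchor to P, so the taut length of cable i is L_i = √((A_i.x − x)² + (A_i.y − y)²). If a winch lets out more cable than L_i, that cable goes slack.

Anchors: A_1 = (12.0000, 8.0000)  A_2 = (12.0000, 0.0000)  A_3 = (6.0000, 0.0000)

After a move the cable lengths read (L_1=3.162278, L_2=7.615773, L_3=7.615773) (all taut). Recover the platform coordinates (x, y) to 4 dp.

(9.0000, 7.0000)

circle eqns → linear via eq_j − eq_1; set q_j = A_j·A_j − L_j²
q_1 = 144.0000+64.0000−10.0000 = 198.0000
0.0000·x + 16.0000·y = q_1−q_2 = 112.0000
12.0000·x + 16.0000·y = q_1−q_3 = 220.0000
solve first two rows → x=9.0000, y=7.0000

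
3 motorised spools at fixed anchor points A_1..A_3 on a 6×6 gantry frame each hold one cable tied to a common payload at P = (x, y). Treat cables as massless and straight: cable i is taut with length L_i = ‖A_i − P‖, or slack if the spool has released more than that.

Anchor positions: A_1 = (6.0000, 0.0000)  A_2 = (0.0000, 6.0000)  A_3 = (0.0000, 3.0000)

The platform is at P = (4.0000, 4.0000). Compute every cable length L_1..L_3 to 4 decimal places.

(4.4721, 4.4721, 4.1231)

L_1: Δ = A_1−P = (2.0000, -4.0000) → ‖Δ‖ = √20.0000 = 4.4721
L_2: Δ = A_2−P = (-4.0000, 2.0000) → ‖Δ‖ = √20.0000 = 4.4721
L_3: Δ = A_3−P = (-4.0000, -1.0000) → ‖Δ‖ = √17.0000 = 4.1231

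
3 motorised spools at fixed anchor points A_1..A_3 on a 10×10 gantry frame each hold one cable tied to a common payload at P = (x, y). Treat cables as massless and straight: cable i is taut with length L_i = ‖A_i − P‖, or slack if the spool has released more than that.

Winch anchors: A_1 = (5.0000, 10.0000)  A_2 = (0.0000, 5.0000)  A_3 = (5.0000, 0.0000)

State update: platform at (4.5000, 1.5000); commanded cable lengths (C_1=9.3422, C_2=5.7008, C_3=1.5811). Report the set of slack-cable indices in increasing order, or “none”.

cable 1: √((0.5000)²+(8.5000)²)=8.5147, C_1=9.3422: slack
cable 2: √((-4.5000)²+(3.5000)²)=5.7009, C_2=5.7008: taut
cable 3: √((0.5000)²+(-1.5000)²)=1.5811, C_3=1.5811: taut

1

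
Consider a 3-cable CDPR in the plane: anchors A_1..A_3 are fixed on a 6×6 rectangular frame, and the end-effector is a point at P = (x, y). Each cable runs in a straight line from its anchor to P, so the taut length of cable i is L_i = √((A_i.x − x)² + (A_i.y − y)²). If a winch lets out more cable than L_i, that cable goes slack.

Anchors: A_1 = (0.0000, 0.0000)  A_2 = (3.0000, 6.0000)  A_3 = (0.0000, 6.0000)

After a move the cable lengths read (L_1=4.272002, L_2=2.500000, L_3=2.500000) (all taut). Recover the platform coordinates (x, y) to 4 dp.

(1.5000, 4.0000)

circle eqns → linear via eq_j − eq_1; set c_j = A_j·A_j − L_j²
c_1 = 0.0000+0.0000−18.2500 = -18.2500
-6.0000·x − 12.0000·y = c_1−c_2 = -57.0000
0.0000·x − 12.0000·y = c_1−c_3 = -48.0000
solve first two rows → x=1.5000, y=4.0000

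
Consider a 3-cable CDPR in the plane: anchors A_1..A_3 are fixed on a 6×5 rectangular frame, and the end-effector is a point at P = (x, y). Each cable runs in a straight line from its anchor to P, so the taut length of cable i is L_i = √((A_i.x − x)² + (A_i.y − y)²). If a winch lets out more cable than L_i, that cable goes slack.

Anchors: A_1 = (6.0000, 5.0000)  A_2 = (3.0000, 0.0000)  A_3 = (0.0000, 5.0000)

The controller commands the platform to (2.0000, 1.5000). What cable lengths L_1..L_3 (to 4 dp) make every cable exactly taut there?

L_1 = √((6.0000−2.0000)² + (5.0000−1.5000)²) = 5.3151
L_2 = √((3.0000−2.0000)² + (0.0000−1.5000)²) = 1.8028
L_3 = √((0.0000−2.0000)² + (5.0000−1.5000)²) = 4.0311

(5.3151, 1.8028, 4.0311)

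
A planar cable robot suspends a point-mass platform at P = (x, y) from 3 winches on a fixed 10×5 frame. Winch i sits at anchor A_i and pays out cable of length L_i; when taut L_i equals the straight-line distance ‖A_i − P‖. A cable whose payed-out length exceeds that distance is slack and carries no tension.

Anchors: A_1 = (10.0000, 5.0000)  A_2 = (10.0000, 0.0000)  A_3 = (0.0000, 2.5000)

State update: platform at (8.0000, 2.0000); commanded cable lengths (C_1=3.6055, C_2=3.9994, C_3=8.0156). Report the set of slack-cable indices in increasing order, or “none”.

2

i=1: geometric 3.6056 vs commanded 3.6055 ⇒ taut
i=2: geometric 2.8284 vs commanded 3.9994 ⇒ slack
i=3: geometric 8.0156 vs commanded 8.0156 ⇒ taut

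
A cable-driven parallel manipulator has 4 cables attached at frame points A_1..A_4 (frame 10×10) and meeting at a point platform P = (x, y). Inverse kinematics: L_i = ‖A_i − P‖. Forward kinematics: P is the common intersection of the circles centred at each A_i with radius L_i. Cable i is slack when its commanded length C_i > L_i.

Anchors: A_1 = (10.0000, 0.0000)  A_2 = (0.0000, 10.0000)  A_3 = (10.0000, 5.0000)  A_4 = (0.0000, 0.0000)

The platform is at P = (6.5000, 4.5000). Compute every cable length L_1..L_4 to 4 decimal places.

cable 1: Δx=3.5000, Δy=-4.5000; L_1 = √(Δx²+Δy²) = 5.7009
cable 2: Δx=-6.5000, Δy=5.5000; L_2 = √(Δx²+Δy²) = 8.5147
cable 3: Δx=3.5000, Δy=0.5000; L_3 = √(Δx²+Δy²) = 3.5355
cable 4: Δx=-6.5000, Δy=-4.5000; L_4 = √(Δx²+Δy²) = 7.9057

(5.7009, 8.5147, 3.5355, 7.9057)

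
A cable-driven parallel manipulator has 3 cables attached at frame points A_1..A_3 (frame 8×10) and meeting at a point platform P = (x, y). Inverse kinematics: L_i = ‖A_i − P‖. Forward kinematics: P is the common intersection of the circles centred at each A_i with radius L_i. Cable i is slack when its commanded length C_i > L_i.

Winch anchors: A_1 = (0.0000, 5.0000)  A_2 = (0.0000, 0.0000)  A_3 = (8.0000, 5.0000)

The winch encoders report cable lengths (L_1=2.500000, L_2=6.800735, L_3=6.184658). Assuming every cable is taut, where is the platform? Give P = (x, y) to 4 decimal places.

expand ‖A_i−P‖²=L_i² and subtract eq 1 (c_i ≔ ‖A_i‖²−L_i²)
c_1 = 0.0000+25.0000−6.2500 = 18.7500
eq1−eq2 → [0.0000  10.0000]·P = 65.0000
eq1−eq3 → [-16.0000  0.0000]·P = -32.0000
2×2 solve → P = (2.0000, 6.5000)

(2.0000, 6.5000)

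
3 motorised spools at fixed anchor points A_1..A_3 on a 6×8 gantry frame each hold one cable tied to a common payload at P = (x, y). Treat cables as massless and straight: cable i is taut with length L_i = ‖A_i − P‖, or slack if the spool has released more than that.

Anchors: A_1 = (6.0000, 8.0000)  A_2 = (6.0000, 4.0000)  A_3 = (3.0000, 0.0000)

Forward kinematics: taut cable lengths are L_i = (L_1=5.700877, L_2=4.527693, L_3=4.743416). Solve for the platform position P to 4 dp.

expand ‖A_i−P‖²=L_i² and subtract eq 1 (q_i ≔ ‖A_i‖²−L_i²)
q_1 = 36.0000+64.0000−32.5000 = 67.5000
eq1−eq2 → [0.0000  8.0000]·P = 36.0000
eq1−eq3 → [6.0000  16.0000]·P = 81.0000
2×2 solve → P = (1.5000, 4.5000)

(1.5000, 4.5000)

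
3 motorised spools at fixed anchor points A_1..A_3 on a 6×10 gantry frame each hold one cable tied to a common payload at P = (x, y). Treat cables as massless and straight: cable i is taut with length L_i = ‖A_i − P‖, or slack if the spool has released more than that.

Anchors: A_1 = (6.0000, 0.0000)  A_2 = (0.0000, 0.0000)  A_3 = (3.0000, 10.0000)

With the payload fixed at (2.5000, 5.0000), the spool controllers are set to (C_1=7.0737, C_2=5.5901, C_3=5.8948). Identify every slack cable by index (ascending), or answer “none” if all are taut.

i=1: geometric 6.1033 vs commanded 7.0737 ⇒ slack
i=2: geometric 5.5902 vs commanded 5.5901 ⇒ taut
i=3: geometric 5.0249 vs commanded 5.8948 ⇒ slack

1, 3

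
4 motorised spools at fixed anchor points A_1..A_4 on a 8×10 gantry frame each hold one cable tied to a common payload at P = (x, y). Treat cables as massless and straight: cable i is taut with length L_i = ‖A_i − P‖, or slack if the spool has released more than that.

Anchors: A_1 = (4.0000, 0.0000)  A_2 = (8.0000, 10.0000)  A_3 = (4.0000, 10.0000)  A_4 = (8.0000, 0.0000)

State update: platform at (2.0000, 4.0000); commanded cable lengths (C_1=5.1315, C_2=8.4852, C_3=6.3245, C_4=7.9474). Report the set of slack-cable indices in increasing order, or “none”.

1, 4

cable 1: √((2.0000)²+(-4.0000)²)=4.4721, C_1=5.1315: slack
cable 2: √((6.0000)²+(6.0000)²)=8.4853, C_2=8.4852: taut
cable 3: √((2.0000)²+(6.0000)²)=6.3246, C_3=6.3245: taut
cable 4: √((6.0000)²+(-4.0000)²)=7.2111, C_4=7.9474: slack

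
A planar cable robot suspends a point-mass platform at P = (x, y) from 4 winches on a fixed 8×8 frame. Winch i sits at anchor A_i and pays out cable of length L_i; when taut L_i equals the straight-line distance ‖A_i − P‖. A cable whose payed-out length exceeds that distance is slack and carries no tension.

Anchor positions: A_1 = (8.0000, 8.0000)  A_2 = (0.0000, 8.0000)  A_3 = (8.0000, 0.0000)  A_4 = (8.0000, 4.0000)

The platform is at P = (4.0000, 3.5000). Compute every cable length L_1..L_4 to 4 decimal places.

(6.0208, 6.0208, 5.3151, 4.0311)

cable 1: Δx=4.0000, Δy=4.5000; L_1 = √(Δx²+Δy²) = 6.0208
cable 2: Δx=-4.0000, Δy=4.5000; L_2 = √(Δx²+Δy²) = 6.0208
cable 3: Δx=4.0000, Δy=-3.5000; L_3 = √(Δx²+Δy²) = 5.3151
cable 4: Δx=4.0000, Δy=0.5000; L_4 = √(Δx²+Δy²) = 4.0311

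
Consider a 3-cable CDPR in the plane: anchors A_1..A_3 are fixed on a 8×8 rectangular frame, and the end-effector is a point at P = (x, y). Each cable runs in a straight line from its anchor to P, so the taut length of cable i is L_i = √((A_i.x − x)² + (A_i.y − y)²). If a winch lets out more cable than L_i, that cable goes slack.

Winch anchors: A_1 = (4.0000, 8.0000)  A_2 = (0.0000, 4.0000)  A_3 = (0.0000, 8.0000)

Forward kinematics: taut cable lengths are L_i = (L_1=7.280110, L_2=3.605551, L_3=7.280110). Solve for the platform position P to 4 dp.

expand ‖A_i−P‖²=L_i² and subtract eq 1 (c_i ≔ ‖A_i‖²−L_i²)
c_1 = 16.0000+64.0000−53.0000 = 27.0000
eq1−eq2 → [8.0000  8.0000]·P = 24.0000
eq1−eq3 → [8.0000  0.0000]·P = 16.0000
2×2 solve → P = (2.0000, 1.0000)

(2.0000, 1.0000)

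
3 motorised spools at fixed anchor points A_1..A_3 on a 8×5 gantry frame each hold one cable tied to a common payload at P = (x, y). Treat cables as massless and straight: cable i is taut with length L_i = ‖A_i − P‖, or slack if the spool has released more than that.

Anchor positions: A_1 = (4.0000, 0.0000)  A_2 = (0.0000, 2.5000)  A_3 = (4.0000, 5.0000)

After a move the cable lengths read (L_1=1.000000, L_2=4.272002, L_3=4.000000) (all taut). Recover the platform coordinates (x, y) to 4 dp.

each cable: (A_i−P)·(A_i−P) = L_i²; let c_i = ‖A_i‖²−L_i²
c_1 = 16.0000+0.0000−1.0000 = 15.0000
row 1: 8.0000x − 5.0000y = 27.0000  (c_2=-12.0000)
row 2: 0.0000x − 10.0000y = -10.0000  (c_3=25.0000)
Cramer on rows 1–2 → x = 4.0000, y = 1.0000

(4.0000, 1.0000)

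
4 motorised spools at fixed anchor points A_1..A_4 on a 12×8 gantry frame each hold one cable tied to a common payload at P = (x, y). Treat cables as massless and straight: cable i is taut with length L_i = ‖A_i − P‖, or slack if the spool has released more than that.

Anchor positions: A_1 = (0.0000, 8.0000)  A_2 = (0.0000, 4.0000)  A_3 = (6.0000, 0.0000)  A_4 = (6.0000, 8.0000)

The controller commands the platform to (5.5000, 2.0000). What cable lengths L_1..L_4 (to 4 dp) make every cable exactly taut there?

L_1 = √((0.0000−5.5000)² + (8.0000−2.0000)²) = 8.1394
L_2 = √((0.0000−5.5000)² + (4.0000−2.0000)²) = 5.8523
L_3 = √((6.0000−5.5000)² + (0.0000−2.0000)²) = 2.0616
L_4 = √((6.0000−5.5000)² + (8.0000−2.0000)²) = 6.0208

(8.1394, 5.8523, 2.0616, 6.0208)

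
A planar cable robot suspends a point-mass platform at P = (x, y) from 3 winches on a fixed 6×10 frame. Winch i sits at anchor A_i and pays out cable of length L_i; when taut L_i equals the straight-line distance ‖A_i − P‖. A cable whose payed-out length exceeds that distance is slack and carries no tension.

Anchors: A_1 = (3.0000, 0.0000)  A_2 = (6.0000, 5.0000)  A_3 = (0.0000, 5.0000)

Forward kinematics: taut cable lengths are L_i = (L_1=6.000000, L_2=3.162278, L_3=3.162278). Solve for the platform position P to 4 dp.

each cable: (A_i−P)·(A_i−P) = L_i²; let q_i = ‖A_i‖²−L_i²
q_1 = 9.0000+0.0000−36.0000 = -27.0000
row 1: -6.0000x − 10.0000y = -78.0000  (q_2=51.0000)
row 2: 6.0000x − 10.0000y = -42.0000  (q_3=15.0000)
Cramer on rows 1–2 → x = 3.0000, y = 6.0000

(3.0000, 6.0000)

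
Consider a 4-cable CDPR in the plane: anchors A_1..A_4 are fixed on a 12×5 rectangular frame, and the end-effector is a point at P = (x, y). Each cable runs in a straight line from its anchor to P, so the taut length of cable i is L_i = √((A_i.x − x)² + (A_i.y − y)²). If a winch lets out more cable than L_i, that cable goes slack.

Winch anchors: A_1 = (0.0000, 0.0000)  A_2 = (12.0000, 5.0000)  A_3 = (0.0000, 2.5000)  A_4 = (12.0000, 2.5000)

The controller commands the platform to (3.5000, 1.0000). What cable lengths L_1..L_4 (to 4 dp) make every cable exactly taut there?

(3.6401, 9.3941, 3.8079, 8.6313)

L_1: Δ = A_1−P = (-3.5000, -1.0000) → ‖Δ‖ = √13.2500 = 3.6401
L_2: Δ = A_2−P = (8.5000, 4.0000) → ‖Δ‖ = √88.2500 = 9.3941
L_3: Δ = A_3−P = (-3.5000, 1.5000) → ‖Δ‖ = √14.5000 = 3.8079
L_4: Δ = A_4−P = (8.5000, 1.5000) → ‖Δ‖ = √74.5000 = 8.6313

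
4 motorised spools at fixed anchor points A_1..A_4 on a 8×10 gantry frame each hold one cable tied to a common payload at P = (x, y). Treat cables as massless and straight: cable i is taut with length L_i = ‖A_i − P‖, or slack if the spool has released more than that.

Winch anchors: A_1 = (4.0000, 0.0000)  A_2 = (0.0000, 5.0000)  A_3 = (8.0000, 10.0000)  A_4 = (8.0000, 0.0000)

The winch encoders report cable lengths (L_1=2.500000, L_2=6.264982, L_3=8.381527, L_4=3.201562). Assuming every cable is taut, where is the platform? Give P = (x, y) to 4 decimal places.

each cable: (A_i−P)·(A_i−P) = L_i²; let c_i = ‖A_i‖²−L_i²
c_1 = 16.0000+0.0000−6.2500 = 9.7500
row 1: 8.0000x − 10.0000y = 24.0000  (c_2=-14.2500)
row 2: -8.0000x − 20.0000y = -84.0000  (c_3=93.7500)
row 3: -8.0000x + 0.0000y = -44.0000  (c_4=53.7500)
Cramer on rows 1–2 → x = 5.5000, y = 2.0000
check cable 4: ‖A_4−P‖² = 10.2500 ≈ L_4² = 10.2500 ✓

(5.5000, 2.0000)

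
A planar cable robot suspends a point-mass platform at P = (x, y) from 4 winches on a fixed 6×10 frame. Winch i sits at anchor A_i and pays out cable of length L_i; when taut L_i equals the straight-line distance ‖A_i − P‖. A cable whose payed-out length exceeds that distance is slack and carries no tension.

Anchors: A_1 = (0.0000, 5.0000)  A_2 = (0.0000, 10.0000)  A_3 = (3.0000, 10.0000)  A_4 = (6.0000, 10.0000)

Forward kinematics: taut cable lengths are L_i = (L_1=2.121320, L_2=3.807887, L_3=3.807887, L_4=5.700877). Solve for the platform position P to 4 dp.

(1.5000, 6.5000)

circle eqns → linear via eq_j − eq_1; set k_j = A_j·A_j − L_j²
k_1 = 0.0000+25.0000−4.5000 = 20.5000
0.0000·x − 10.0000·y = k_1−k_2 = -65.0000
-6.0000·x − 10.0000·y = k_1−k_3 = -74.0000
-12.0000·x − 10.0000·y = k_1−k_4 = -83.0000
solve first two rows → x=1.5000, y=6.5000
check cable 4: ‖A_4−P‖² = 32.5000 ≈ L_4² = 32.5000 ✓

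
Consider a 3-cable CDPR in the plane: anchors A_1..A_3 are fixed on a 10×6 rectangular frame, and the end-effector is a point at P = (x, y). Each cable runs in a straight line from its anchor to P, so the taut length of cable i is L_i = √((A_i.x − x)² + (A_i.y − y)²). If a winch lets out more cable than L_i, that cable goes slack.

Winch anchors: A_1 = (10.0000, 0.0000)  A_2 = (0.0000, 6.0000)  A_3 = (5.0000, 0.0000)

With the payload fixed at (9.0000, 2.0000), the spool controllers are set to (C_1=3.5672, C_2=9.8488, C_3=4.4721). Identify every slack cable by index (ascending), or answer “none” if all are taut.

1

cable 1: √((1.0000)²+(-2.0000)²)=2.2361, C_1=3.5672: slack
cable 2: √((-9.0000)²+(4.0000)²)=9.8489, C_2=9.8488: taut
cable 3: √((-4.0000)²+(-2.0000)²)=4.4721, C_3=4.4721: taut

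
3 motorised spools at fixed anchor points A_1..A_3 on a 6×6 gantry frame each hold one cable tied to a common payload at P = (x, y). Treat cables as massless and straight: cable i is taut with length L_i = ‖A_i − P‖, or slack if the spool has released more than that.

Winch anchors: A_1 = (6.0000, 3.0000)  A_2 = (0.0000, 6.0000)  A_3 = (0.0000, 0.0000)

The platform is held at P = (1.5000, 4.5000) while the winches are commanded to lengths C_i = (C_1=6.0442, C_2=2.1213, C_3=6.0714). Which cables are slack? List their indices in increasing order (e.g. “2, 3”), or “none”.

1, 3

i=1: geometric 4.7434 vs commanded 6.0442 ⇒ slack
i=2: geometric 2.1213 vs commanded 2.1213 ⇒ taut
i=3: geometric 4.7434 vs commanded 6.0714 ⇒ slack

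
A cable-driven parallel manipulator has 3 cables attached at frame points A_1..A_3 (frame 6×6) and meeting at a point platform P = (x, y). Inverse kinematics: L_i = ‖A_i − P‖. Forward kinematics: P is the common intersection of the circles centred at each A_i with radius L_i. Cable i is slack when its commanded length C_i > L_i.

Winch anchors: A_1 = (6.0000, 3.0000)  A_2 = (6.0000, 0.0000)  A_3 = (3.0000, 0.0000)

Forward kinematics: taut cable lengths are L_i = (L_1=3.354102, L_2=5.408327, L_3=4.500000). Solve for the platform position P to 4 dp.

(3.0000, 4.5000)

expand ‖A_i−P‖²=L_i² and subtract eq 1 (c_i ≔ ‖A_i‖²−L_i²)
c_1 = 36.0000+9.0000−11.2500 = 33.7500
eq1−eq2 → [0.0000  6.0000]·P = 27.0000
eq1−eq3 → [6.0000  6.0000]·P = 45.0000
2×2 solve → P = (3.0000, 4.5000)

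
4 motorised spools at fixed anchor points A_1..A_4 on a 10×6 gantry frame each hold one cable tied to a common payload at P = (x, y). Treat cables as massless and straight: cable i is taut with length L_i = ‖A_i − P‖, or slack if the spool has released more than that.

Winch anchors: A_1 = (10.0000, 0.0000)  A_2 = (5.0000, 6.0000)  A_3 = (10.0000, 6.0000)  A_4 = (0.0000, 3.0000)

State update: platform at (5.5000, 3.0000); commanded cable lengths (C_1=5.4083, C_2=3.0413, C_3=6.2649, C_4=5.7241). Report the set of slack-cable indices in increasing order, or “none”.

i=1: geometric 5.4083 vs commanded 5.4083 ⇒ taut
i=2: geometric 3.0414 vs commanded 3.0413 ⇒ taut
i=3: geometric 5.4083 vs commanded 6.2649 ⇒ slack
i=4: geometric 5.5000 vs commanded 5.7241 ⇒ slack

3, 4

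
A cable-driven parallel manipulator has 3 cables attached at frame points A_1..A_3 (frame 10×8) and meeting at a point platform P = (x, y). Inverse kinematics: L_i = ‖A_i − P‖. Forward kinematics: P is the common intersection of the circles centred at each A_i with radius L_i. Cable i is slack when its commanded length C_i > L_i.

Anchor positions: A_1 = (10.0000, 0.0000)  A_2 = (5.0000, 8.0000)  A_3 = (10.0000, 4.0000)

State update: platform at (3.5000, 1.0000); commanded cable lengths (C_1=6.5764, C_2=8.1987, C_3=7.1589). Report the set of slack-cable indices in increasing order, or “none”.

cable 1: √((6.5000)²+(-1.0000)²)=6.5765, C_1=6.5764: taut
cable 2: √((1.5000)²+(7.0000)²)=7.1589, C_2=8.1987: slack
cable 3: √((6.5000)²+(3.0000)²)=7.1589, C_3=7.1589: taut

2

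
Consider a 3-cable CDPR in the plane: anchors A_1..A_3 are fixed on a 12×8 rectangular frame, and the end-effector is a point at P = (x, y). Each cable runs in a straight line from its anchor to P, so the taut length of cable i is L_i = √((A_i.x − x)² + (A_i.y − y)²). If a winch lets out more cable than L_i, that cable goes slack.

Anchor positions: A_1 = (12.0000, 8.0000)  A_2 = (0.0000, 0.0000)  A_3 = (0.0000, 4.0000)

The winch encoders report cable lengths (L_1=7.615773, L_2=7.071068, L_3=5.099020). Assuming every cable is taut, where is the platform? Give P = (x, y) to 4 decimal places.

expand ‖A_i−P‖²=L_i² and subtract eq 1 (c_i ≔ ‖A_i‖²−L_i²)
c_1 = 144.0000+64.0000−58.0000 = 150.0000
eq1−eq2 → [24.0000  16.0000]·P = 200.0000
eq1−eq3 → [24.0000  8.0000]·P = 160.0000
2×2 solve → P = (5.0000, 5.0000)

(5.0000, 5.0000)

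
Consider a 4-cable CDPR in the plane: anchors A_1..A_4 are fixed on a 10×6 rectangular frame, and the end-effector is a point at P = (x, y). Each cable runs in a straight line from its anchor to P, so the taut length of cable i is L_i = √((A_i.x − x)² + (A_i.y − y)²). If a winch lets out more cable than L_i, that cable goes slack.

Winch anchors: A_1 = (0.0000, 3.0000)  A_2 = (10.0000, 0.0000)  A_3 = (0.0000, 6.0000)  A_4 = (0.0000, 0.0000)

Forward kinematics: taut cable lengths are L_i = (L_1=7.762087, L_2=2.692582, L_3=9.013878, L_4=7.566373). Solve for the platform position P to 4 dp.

expand ‖A_i−P‖²=L_i² and subtract eq 1 (k_i ≔ ‖A_i‖²−L_i²)
k_1 = 0.0000+9.0000−60.2500 = -51.2500
eq1−eq2 → [-20.0000  6.0000]·P = -144.0000
eq1−eq3 → [0.0000  -6.0000]·P = -6.0000
eq1−eq4 → [0.0000  6.0000]·P = 6.0000
2×2 solve → P = (7.5000, 1.0000)
check cable 4: ‖A_4−P‖² = 57.2500 ≈ L_4² = 57.2500 ✓

(7.5000, 1.0000)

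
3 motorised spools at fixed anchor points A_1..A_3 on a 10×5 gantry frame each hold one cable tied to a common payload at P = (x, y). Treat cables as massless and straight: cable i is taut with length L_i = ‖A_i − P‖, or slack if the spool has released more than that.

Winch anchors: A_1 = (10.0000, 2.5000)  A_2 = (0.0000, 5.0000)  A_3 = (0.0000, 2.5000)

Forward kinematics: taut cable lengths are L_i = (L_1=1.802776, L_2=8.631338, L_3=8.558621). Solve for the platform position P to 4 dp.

circle eqns → linear via eq_j − eq_1; set c_j = A_j·A_j − L_j²
c_1 = 100.0000+6.2500−3.2500 = 103.0000
20.0000·x − 5.0000·y = c_1−c_2 = 152.5000
20.0000·x + 0.0000·y = c_1−c_3 = 170.0000
solve first two rows → x=8.5000, y=3.5000

(8.5000, 3.5000)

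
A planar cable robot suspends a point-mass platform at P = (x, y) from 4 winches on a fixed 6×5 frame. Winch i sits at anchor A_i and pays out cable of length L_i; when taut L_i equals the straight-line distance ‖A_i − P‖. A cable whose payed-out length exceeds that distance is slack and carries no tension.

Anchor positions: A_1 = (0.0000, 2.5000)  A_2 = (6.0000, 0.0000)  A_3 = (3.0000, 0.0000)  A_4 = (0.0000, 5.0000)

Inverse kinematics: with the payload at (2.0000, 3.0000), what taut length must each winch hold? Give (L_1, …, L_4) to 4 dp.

L_1: Δ = A_1−P = (-2.0000, -0.5000) → ‖Δ‖ = √4.2500 = 2.0616
L_2: Δ = A_2−P = (4.0000, -3.0000) → ‖Δ‖ = √25.0000 = 5.0000
L_3: Δ = A_3−P = (1.0000, -3.0000) → ‖Δ‖ = √10.0000 = 3.1623
L_4: Δ = A_4−P = (-2.0000, 2.0000) → ‖Δ‖ = √8.0000 = 2.8284

(2.0616, 5.0000, 3.1623, 2.8284)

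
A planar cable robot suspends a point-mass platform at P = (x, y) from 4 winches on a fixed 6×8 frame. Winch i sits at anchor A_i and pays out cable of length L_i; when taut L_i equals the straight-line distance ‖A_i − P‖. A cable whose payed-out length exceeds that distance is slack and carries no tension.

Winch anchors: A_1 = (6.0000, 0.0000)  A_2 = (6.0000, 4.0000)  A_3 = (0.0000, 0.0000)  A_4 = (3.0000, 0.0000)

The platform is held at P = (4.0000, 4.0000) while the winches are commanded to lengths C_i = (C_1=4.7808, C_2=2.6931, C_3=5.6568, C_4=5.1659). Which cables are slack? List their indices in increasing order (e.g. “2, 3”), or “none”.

cable 1: L_1 = ‖A_1−P‖ = 4.4721;  C_1 = 4.7808 → slack
cable 2: L_2 = ‖A_2−P‖ = 2.0000;  C_2 = 2.6931 → slack
cable 3: L_3 = ‖A_3−P‖ = 5.6569;  C_3 = 5.6568 → taut
cable 4: L_4 = ‖A_4−P‖ = 4.1231;  C_4 = 5.1659 → slack

1, 2, 4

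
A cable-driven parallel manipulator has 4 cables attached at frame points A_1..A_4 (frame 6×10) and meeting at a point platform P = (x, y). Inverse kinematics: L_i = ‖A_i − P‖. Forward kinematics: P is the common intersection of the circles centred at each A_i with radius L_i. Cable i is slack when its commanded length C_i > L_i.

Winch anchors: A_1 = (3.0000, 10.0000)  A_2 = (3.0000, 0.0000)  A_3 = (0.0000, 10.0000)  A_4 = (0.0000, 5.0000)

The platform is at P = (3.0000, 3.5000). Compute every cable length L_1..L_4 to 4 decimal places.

(6.5000, 3.5000, 7.1589, 3.3541)

cable 1: Δx=0.0000, Δy=6.5000; L_1 = √(Δx²+Δy²) = 6.5000
cable 2: Δx=0.0000, Δy=-3.5000; L_2 = √(Δx²+Δy²) = 3.5000
cable 3: Δx=-3.0000, Δy=6.5000; L_3 = √(Δx²+Δy²) = 7.1589
cable 4: Δx=-3.0000, Δy=1.5000; L_4 = √(Δx²+Δy²) = 3.3541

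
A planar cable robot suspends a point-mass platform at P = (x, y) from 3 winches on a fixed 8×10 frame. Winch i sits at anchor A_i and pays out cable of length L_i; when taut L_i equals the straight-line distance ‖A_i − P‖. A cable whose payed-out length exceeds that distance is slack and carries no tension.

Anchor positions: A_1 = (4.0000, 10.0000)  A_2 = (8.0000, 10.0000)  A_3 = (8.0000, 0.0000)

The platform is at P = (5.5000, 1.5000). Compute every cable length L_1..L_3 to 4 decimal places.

(8.6313, 8.8600, 2.9155)

L_1: Δ = A_1−P = (-1.5000, 8.5000) → ‖Δ‖ = √74.5000 = 8.6313
L_2: Δ = A_2−P = (2.5000, 8.5000) → ‖Δ‖ = √78.5000 = 8.8600
L_3: Δ = A_3−P = (2.5000, -1.5000) → ‖Δ‖ = √8.5000 = 2.9155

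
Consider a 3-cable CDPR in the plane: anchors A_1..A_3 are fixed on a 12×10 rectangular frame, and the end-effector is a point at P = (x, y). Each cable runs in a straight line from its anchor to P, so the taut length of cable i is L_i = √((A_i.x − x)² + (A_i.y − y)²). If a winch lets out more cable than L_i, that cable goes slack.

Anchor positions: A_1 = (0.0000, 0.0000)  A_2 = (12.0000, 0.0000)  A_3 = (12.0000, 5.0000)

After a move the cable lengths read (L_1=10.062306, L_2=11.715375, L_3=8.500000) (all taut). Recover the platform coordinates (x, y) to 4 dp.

each cable: (A_i−P)·(A_i−P) = L_i²; let q_i = ‖A_i‖²−L_i²
q_1 = 0.0000+0.0000−101.2500 = -101.2500
row 1: -24.0000x + 0.0000y = -108.0000  (q_2=6.7500)
row 2: -24.0000x − 10.0000y = -198.0000  (q_3=96.7500)
Cramer on rows 1–2 → x = 4.5000, y = 9.0000

(4.5000, 9.0000)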